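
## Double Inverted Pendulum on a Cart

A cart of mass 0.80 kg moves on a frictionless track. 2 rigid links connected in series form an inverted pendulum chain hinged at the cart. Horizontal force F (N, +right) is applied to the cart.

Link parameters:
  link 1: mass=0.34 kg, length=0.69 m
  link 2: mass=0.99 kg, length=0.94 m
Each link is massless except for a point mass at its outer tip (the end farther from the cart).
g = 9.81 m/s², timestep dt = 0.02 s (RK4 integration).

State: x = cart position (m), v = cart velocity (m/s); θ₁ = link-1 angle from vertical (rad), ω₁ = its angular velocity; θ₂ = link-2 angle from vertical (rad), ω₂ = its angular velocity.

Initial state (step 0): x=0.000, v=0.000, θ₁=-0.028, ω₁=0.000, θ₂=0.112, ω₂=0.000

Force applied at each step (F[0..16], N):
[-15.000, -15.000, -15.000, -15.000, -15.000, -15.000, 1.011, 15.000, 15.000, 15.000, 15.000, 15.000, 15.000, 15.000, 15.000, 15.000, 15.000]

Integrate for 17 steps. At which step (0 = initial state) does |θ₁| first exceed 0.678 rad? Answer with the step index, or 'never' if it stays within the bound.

apply F[0]=-15.000 → step 1: x=-0.004, v=-0.366, θ₁=-0.024, ω₁=0.411, θ₂=0.113, ω₂=0.112
apply F[1]=-15.000 → step 2: x=-0.015, v=-0.736, θ₁=-0.011, ω₁=0.837, θ₂=0.116, ω₂=0.215
apply F[2]=-15.000 → step 3: x=-0.033, v=-1.110, θ₁=0.010, ω₁=1.292, θ₂=0.122, ω₂=0.302
apply F[3]=-15.000 → step 4: x=-0.059, v=-1.491, θ₁=0.040, ω₁=1.788, θ₂=0.128, ω₂=0.364
apply F[4]=-15.000 → step 5: x=-0.093, v=-1.877, θ₁=0.082, ω₁=2.330, θ₂=0.136, ω₂=0.398
apply F[5]=-15.000 → step 6: x=-0.134, v=-2.261, θ₁=0.134, ω₁=2.905, θ₂=0.144, ω₂=0.406
apply F[6]=+1.011 → step 7: x=-0.179, v=-2.256, θ₁=0.192, ω₁=2.948, θ₂=0.152, ω₂=0.402
apply F[7]=+15.000 → step 8: x=-0.221, v=-1.936, θ₁=0.248, ω₁=2.600, θ₂=0.160, ω₂=0.361
apply F[8]=+15.000 → step 9: x=-0.257, v=-1.641, θ₁=0.297, ω₁=2.345, θ₂=0.166, ω₂=0.280
apply F[9]=+15.000 → step 10: x=-0.287, v=-1.365, θ₁=0.342, ω₁=2.174, θ₂=0.171, ω₂=0.161
apply F[10]=+15.000 → step 11: x=-0.312, v=-1.104, θ₁=0.384, ω₁=2.074, θ₂=0.173, ω₂=0.008
apply F[11]=+15.000 → step 12: x=-0.331, v=-0.854, θ₁=0.425, ω₁=2.034, θ₂=0.171, ω₂=-0.175
apply F[12]=+15.000 → step 13: x=-0.346, v=-0.611, θ₁=0.466, ω₁=2.042, θ₂=0.165, ω₂=-0.384
apply F[13]=+15.000 → step 14: x=-0.356, v=-0.370, θ₁=0.507, ω₁=2.085, θ₂=0.155, ω₂=-0.614
apply F[14]=+15.000 → step 15: x=-0.361, v=-0.128, θ₁=0.550, ω₁=2.152, θ₂=0.141, ω₂=-0.859
apply F[15]=+15.000 → step 16: x=-0.361, v=0.118, θ₁=0.594, ω₁=2.231, θ₂=0.121, ω₂=-1.113
apply F[16]=+15.000 → step 17: x=-0.356, v=0.370, θ₁=0.639, ω₁=2.311, θ₂=0.096, ω₂=-1.371
max |θ₁| = 0.639 ≤ 0.678 over all 18 states.

Answer: never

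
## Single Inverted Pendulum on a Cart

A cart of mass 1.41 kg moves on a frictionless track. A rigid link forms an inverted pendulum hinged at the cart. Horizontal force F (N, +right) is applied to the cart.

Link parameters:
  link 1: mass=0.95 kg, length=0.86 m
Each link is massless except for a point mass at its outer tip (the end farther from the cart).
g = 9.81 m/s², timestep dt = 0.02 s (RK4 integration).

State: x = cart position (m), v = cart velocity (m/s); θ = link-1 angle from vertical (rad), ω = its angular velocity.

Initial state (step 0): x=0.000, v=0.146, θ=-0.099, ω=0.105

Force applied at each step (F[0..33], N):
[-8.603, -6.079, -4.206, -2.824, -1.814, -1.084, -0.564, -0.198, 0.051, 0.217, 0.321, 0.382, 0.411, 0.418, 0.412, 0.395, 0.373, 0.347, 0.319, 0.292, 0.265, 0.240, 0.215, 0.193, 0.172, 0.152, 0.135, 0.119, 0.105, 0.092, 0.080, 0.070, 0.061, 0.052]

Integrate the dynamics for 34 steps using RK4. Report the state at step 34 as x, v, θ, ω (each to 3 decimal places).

Answer: x=-0.031, v=0.012, θ=-0.003, ω=0.014

Derivation:
apply F[0]=-8.603 → step 1: x=0.002, v=0.037, θ=-0.096, ω=0.208
apply F[1]=-6.079 → step 2: x=0.002, v=-0.036, θ=-0.091, ω=0.272
apply F[2]=-4.206 → step 3: x=0.001, v=-0.084, θ=-0.085, ω=0.308
apply F[3]=-2.824 → step 4: x=-0.001, v=-0.113, θ=-0.079, ω=0.323
apply F[4]=-1.814 → step 5: x=-0.004, v=-0.129, θ=-0.073, ω=0.324
apply F[5]=-1.084 → step 6: x=-0.006, v=-0.135, θ=-0.066, ω=0.315
apply F[6]=-0.564 → step 7: x=-0.009, v=-0.135, θ=-0.060, ω=0.301
apply F[7]=-0.198 → step 8: x=-0.012, v=-0.130, θ=-0.054, ω=0.282
apply F[8]=+0.051 → step 9: x=-0.014, v=-0.123, θ=-0.049, ω=0.262
apply F[9]=+0.217 → step 10: x=-0.017, v=-0.114, θ=-0.044, ω=0.241
apply F[10]=+0.321 → step 11: x=-0.019, v=-0.104, θ=-0.039, ω=0.220
apply F[11]=+0.382 → step 12: x=-0.021, v=-0.094, θ=-0.035, ω=0.199
apply F[12]=+0.411 → step 13: x=-0.023, v=-0.083, θ=-0.031, ω=0.180
apply F[13]=+0.418 → step 14: x=-0.024, v=-0.074, θ=-0.028, ω=0.162
apply F[14]=+0.412 → step 15: x=-0.026, v=-0.064, θ=-0.025, ω=0.145
apply F[15]=+0.395 → step 16: x=-0.027, v=-0.056, θ=-0.022, ω=0.130
apply F[16]=+0.373 → step 17: x=-0.028, v=-0.048, θ=-0.019, ω=0.116
apply F[17]=+0.347 → step 18: x=-0.029, v=-0.040, θ=-0.017, ω=0.103
apply F[18]=+0.319 → step 19: x=-0.029, v=-0.034, θ=-0.015, ω=0.092
apply F[19]=+0.292 → step 20: x=-0.030, v=-0.028, θ=-0.014, ω=0.081
apply F[20]=+0.265 → step 21: x=-0.030, v=-0.022, θ=-0.012, ω=0.072
apply F[21]=+0.240 → step 22: x=-0.031, v=-0.017, θ=-0.011, ω=0.064
apply F[22]=+0.215 → step 23: x=-0.031, v=-0.013, θ=-0.009, ω=0.056
apply F[23]=+0.193 → step 24: x=-0.031, v=-0.009, θ=-0.008, ω=0.050
apply F[24]=+0.172 → step 25: x=-0.032, v=-0.006, θ=-0.007, ω=0.044
apply F[25]=+0.152 → step 26: x=-0.032, v=-0.002, θ=-0.007, ω=0.039
apply F[26]=+0.135 → step 27: x=-0.032, v=0.000, θ=-0.006, ω=0.034
apply F[27]=+0.119 → step 28: x=-0.032, v=0.003, θ=-0.005, ω=0.030
apply F[28]=+0.105 → step 29: x=-0.032, v=0.005, θ=-0.005, ω=0.026
apply F[29]=+0.092 → step 30: x=-0.031, v=0.007, θ=-0.004, ω=0.023
apply F[30]=+0.080 → step 31: x=-0.031, v=0.008, θ=-0.004, ω=0.020
apply F[31]=+0.070 → step 32: x=-0.031, v=0.010, θ=-0.003, ω=0.018
apply F[32]=+0.061 → step 33: x=-0.031, v=0.011, θ=-0.003, ω=0.016
apply F[33]=+0.052 → step 34: x=-0.031, v=0.012, θ=-0.003, ω=0.014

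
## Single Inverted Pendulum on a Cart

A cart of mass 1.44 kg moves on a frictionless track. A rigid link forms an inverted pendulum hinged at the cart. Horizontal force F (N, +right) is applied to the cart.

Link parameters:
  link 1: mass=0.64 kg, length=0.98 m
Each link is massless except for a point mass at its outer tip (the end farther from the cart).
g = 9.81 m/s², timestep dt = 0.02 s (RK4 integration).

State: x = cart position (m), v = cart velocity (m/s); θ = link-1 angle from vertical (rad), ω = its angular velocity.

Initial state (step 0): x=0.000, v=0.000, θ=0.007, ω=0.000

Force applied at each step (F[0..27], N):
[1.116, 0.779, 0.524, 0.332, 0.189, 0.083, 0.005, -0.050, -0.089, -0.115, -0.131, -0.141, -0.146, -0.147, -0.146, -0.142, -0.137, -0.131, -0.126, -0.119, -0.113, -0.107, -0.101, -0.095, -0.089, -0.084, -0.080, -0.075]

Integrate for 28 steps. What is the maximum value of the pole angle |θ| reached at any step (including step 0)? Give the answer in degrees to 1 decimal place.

apply F[0]=+1.116 → step 1: x=0.000, v=0.015, θ=0.007, ω=-0.014
apply F[1]=+0.779 → step 2: x=0.001, v=0.025, θ=0.006, ω=-0.023
apply F[2]=+0.524 → step 3: x=0.001, v=0.032, θ=0.006, ω=-0.029
apply F[3]=+0.332 → step 4: x=0.002, v=0.036, θ=0.005, ω=-0.032
apply F[4]=+0.189 → step 5: x=0.003, v=0.038, θ=0.005, ω=-0.033
apply F[5]=+0.083 → step 6: x=0.003, v=0.039, θ=0.004, ω=-0.033
apply F[6]=+0.005 → step 7: x=0.004, v=0.039, θ=0.003, ω=-0.032
apply F[7]=-0.050 → step 8: x=0.005, v=0.038, θ=0.003, ω=-0.030
apply F[8]=-0.089 → step 9: x=0.006, v=0.036, θ=0.002, ω=-0.028
apply F[9]=-0.115 → step 10: x=0.006, v=0.034, θ=0.002, ω=-0.026
apply F[10]=-0.131 → step 11: x=0.007, v=0.033, θ=0.001, ω=-0.024
apply F[11]=-0.141 → step 12: x=0.008, v=0.030, θ=0.001, ω=-0.021
apply F[12]=-0.146 → step 13: x=0.008, v=0.028, θ=0.000, ω=-0.019
apply F[13]=-0.147 → step 14: x=0.009, v=0.026, θ=-0.000, ω=-0.017
apply F[14]=-0.146 → step 15: x=0.009, v=0.024, θ=-0.000, ω=-0.015
apply F[15]=-0.142 → step 16: x=0.010, v=0.022, θ=-0.001, ω=-0.013
apply F[16]=-0.137 → step 17: x=0.010, v=0.021, θ=-0.001, ω=-0.011
apply F[17]=-0.131 → step 18: x=0.011, v=0.019, θ=-0.001, ω=-0.010
apply F[18]=-0.126 → step 19: x=0.011, v=0.017, θ=-0.001, ω=-0.008
apply F[19]=-0.119 → step 20: x=0.011, v=0.016, θ=-0.001, ω=-0.007
apply F[20]=-0.113 → step 21: x=0.012, v=0.014, θ=-0.002, ω=-0.006
apply F[21]=-0.107 → step 22: x=0.012, v=0.013, θ=-0.002, ω=-0.005
apply F[22]=-0.101 → step 23: x=0.012, v=0.012, θ=-0.002, ω=-0.004
apply F[23]=-0.095 → step 24: x=0.012, v=0.010, θ=-0.002, ω=-0.003
apply F[24]=-0.089 → step 25: x=0.012, v=0.009, θ=-0.002, ω=-0.002
apply F[25]=-0.084 → step 26: x=0.013, v=0.008, θ=-0.002, ω=-0.002
apply F[26]=-0.080 → step 27: x=0.013, v=0.007, θ=-0.002, ω=-0.001
apply F[27]=-0.075 → step 28: x=0.013, v=0.007, θ=-0.002, ω=-0.000
Max |angle| over trajectory = 0.007 rad = 0.4°.

Answer: 0.4°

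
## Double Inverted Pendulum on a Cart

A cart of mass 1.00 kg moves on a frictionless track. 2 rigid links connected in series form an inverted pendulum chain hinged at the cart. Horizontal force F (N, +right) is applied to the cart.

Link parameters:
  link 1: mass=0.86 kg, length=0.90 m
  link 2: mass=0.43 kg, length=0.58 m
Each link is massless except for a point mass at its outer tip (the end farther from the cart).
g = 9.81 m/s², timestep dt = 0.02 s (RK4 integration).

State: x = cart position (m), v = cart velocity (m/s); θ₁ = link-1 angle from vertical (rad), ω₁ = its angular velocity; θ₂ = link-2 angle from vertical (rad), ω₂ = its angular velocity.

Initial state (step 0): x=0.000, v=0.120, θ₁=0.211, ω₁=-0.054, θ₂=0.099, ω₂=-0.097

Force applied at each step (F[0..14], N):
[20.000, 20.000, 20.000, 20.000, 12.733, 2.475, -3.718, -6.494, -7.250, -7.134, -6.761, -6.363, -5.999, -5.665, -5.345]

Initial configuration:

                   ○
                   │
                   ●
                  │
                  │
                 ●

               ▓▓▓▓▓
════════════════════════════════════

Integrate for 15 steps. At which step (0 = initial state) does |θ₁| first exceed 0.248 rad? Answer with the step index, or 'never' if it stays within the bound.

apply F[0]=+20.000 → step 1: x=0.006, v=0.451, θ₁=0.207, ω₁=-0.352, θ₂=0.096, ω₂=-0.171
apply F[1]=+20.000 → step 2: x=0.018, v=0.785, θ₁=0.197, ω₁=-0.657, θ₂=0.092, ω₂=-0.242
apply F[2]=+20.000 → step 3: x=0.037, v=1.126, θ₁=0.181, ω₁=-0.975, θ₂=0.087, ω₂=-0.305
apply F[3]=+20.000 → step 4: x=0.063, v=1.476, θ₁=0.158, ω₁=-1.311, θ₂=0.080, ω₂=-0.355
apply F[4]=+12.733 → step 5: x=0.095, v=1.696, θ₁=0.130, ω₁=-1.514, θ₂=0.073, ω₂=-0.388
apply F[5]=+2.475 → step 6: x=0.129, v=1.723, θ₁=0.099, ω₁=-1.515, θ₂=0.065, ω₂=-0.407
apply F[6]=-3.718 → step 7: x=0.163, v=1.632, θ₁=0.070, ω₁=-1.394, θ₂=0.056, ω₂=-0.416
apply F[7]=-6.494 → step 8: x=0.194, v=1.491, θ₁=0.044, ω₁=-1.225, θ₂=0.048, ω₂=-0.418
apply F[8]=-7.250 → step 9: x=0.222, v=1.339, θ₁=0.021, ω₁=-1.050, θ₂=0.040, ω₂=-0.413
apply F[9]=-7.134 → step 10: x=0.247, v=1.194, θ₁=0.002, ω₁=-0.888, θ₂=0.032, ω₂=-0.402
apply F[10]=-6.761 → step 11: x=0.270, v=1.060, θ₁=-0.014, ω₁=-0.745, θ₂=0.024, ω₂=-0.386
apply F[11]=-6.363 → step 12: x=0.290, v=0.938, θ₁=-0.028, ω₁=-0.618, θ₂=0.016, ω₂=-0.365
apply F[12]=-5.999 → step 13: x=0.308, v=0.826, θ₁=-0.039, ω₁=-0.507, θ₂=0.009, ω₂=-0.342
apply F[13]=-5.665 → step 14: x=0.323, v=0.724, θ₁=-0.048, ω₁=-0.408, θ₂=0.003, ω₂=-0.317
apply F[14]=-5.345 → step 15: x=0.337, v=0.631, θ₁=-0.056, ω₁=-0.321, θ₂=-0.004, ω₂=-0.290
max |θ₁| = 0.211 ≤ 0.248 over all 16 states.

Answer: never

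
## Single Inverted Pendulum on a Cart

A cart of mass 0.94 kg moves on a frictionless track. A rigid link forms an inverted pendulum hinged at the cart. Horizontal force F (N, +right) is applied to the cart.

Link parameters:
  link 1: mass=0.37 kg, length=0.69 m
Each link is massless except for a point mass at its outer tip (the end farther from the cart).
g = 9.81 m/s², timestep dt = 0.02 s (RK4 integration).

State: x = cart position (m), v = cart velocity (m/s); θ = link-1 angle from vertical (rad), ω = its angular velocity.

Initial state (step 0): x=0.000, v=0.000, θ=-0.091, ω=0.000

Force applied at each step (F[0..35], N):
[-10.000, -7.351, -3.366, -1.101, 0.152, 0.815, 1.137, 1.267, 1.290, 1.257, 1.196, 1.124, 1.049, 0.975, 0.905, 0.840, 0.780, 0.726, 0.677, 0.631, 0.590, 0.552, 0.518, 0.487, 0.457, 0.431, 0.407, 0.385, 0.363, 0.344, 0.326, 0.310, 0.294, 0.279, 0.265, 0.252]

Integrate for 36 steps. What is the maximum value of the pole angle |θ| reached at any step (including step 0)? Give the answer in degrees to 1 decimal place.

apply F[0]=-10.000 → step 1: x=-0.002, v=-0.205, θ=-0.088, ω=0.271
apply F[1]=-7.351 → step 2: x=-0.008, v=-0.355, θ=-0.081, ω=0.462
apply F[2]=-3.366 → step 3: x=-0.015, v=-0.420, θ=-0.071, ω=0.536
apply F[3]=-1.101 → step 4: x=-0.024, v=-0.439, θ=-0.060, ω=0.544
apply F[4]=+0.152 → step 5: x=-0.033, v=-0.432, θ=-0.050, ω=0.517
apply F[5]=+0.815 → step 6: x=-0.041, v=-0.411, θ=-0.040, ω=0.475
apply F[6]=+1.137 → step 7: x=-0.049, v=-0.384, θ=-0.031, ω=0.426
apply F[7]=+1.267 → step 8: x=-0.056, v=-0.355, θ=-0.023, ω=0.376
apply F[8]=+1.290 → step 9: x=-0.063, v=-0.326, θ=-0.016, ω=0.329
apply F[9]=+1.257 → step 10: x=-0.070, v=-0.298, θ=-0.009, ω=0.285
apply F[10]=+1.196 → step 11: x=-0.075, v=-0.272, θ=-0.004, ω=0.246
apply F[11]=+1.124 → step 12: x=-0.080, v=-0.248, θ=0.000, ω=0.211
apply F[12]=+1.049 → step 13: x=-0.085, v=-0.226, θ=0.004, ω=0.179
apply F[13]=+0.975 → step 14: x=-0.089, v=-0.206, θ=0.008, ω=0.151
apply F[14]=+0.905 → step 15: x=-0.093, v=-0.187, θ=0.010, ω=0.127
apply F[15]=+0.840 → step 16: x=-0.097, v=-0.170, θ=0.013, ω=0.106
apply F[16]=+0.780 → step 17: x=-0.100, v=-0.155, θ=0.015, ω=0.087
apply F[17]=+0.726 → step 18: x=-0.103, v=-0.141, θ=0.016, ω=0.071
apply F[18]=+0.677 → step 19: x=-0.106, v=-0.128, θ=0.017, ω=0.057
apply F[19]=+0.631 → step 20: x=-0.108, v=-0.115, θ=0.019, ω=0.044
apply F[20]=+0.590 → step 21: x=-0.111, v=-0.104, θ=0.019, ω=0.034
apply F[21]=+0.552 → step 22: x=-0.112, v=-0.094, θ=0.020, ω=0.024
apply F[22]=+0.518 → step 23: x=-0.114, v=-0.085, θ=0.020, ω=0.016
apply F[23]=+0.487 → step 24: x=-0.116, v=-0.076, θ=0.021, ω=0.010
apply F[24]=+0.457 → step 25: x=-0.117, v=-0.068, θ=0.021, ω=0.004
apply F[25]=+0.431 → step 26: x=-0.119, v=-0.060, θ=0.021, ω=-0.001
apply F[26]=+0.407 → step 27: x=-0.120, v=-0.053, θ=0.021, ω=-0.006
apply F[27]=+0.385 → step 28: x=-0.121, v=-0.047, θ=0.020, ω=-0.010
apply F[28]=+0.363 → step 29: x=-0.122, v=-0.040, θ=0.020, ω=-0.013
apply F[29]=+0.344 → step 30: x=-0.122, v=-0.035, θ=0.020, ω=-0.015
apply F[30]=+0.326 → step 31: x=-0.123, v=-0.029, θ=0.020, ω=-0.018
apply F[31]=+0.310 → step 32: x=-0.124, v=-0.024, θ=0.019, ω=-0.019
apply F[32]=+0.294 → step 33: x=-0.124, v=-0.019, θ=0.019, ω=-0.021
apply F[33]=+0.279 → step 34: x=-0.124, v=-0.015, θ=0.018, ω=-0.022
apply F[34]=+0.265 → step 35: x=-0.125, v=-0.011, θ=0.018, ω=-0.023
apply F[35]=+0.252 → step 36: x=-0.125, v=-0.007, θ=0.018, ω=-0.024
Max |angle| over trajectory = 0.091 rad = 5.2°.

Answer: 5.2°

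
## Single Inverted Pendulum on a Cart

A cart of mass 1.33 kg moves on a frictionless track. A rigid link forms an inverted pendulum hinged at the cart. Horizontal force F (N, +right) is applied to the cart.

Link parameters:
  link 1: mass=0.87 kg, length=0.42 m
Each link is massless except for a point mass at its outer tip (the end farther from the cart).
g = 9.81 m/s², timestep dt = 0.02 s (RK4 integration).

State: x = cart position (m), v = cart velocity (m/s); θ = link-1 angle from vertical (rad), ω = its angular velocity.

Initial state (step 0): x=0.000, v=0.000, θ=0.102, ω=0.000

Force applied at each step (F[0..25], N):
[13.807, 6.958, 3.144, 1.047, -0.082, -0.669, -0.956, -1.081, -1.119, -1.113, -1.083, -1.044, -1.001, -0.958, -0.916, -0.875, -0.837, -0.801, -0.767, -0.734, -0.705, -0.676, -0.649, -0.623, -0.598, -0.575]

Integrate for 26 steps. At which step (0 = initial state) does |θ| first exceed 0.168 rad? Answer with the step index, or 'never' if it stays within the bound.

Answer: never

Derivation:
apply F[0]=+13.807 → step 1: x=0.002, v=0.194, θ=0.098, ω=-0.412
apply F[1]=+6.958 → step 2: x=0.007, v=0.286, θ=0.088, ω=-0.587
apply F[2]=+3.144 → step 3: x=0.013, v=0.323, θ=0.076, ω=-0.636
apply F[3]=+1.047 → step 4: x=0.019, v=0.330, θ=0.063, ω=-0.620
apply F[4]=-0.082 → step 5: x=0.026, v=0.321, θ=0.051, ω=-0.574
apply F[5]=-0.669 → step 6: x=0.032, v=0.305, θ=0.040, ω=-0.515
apply F[6]=-0.956 → step 7: x=0.038, v=0.287, θ=0.031, ω=-0.453
apply F[7]=-1.081 → step 8: x=0.044, v=0.267, θ=0.022, ω=-0.394
apply F[8]=-1.119 → step 9: x=0.049, v=0.248, θ=0.015, ω=-0.340
apply F[9]=-1.113 → step 10: x=0.053, v=0.230, θ=0.009, ω=-0.291
apply F[10]=-1.083 → step 11: x=0.058, v=0.213, θ=0.003, ω=-0.248
apply F[11]=-1.044 → step 12: x=0.062, v=0.197, θ=-0.001, ω=-0.210
apply F[12]=-1.001 → step 13: x=0.066, v=0.182, θ=-0.005, ω=-0.177
apply F[13]=-0.958 → step 14: x=0.069, v=0.169, θ=-0.008, ω=-0.148
apply F[14]=-0.916 → step 15: x=0.073, v=0.156, θ=-0.011, ω=-0.123
apply F[15]=-0.875 → step 16: x=0.076, v=0.145, θ=-0.013, ω=-0.101
apply F[16]=-0.837 → step 17: x=0.078, v=0.134, θ=-0.015, ω=-0.082
apply F[17]=-0.801 → step 18: x=0.081, v=0.124, θ=-0.017, ω=-0.066
apply F[18]=-0.767 → step 19: x=0.083, v=0.115, θ=-0.018, ω=-0.052
apply F[19]=-0.734 → step 20: x=0.085, v=0.106, θ=-0.019, ω=-0.039
apply F[20]=-0.705 → step 21: x=0.088, v=0.098, θ=-0.019, ω=-0.029
apply F[21]=-0.676 → step 22: x=0.089, v=0.090, θ=-0.020, ω=-0.020
apply F[22]=-0.649 → step 23: x=0.091, v=0.083, θ=-0.020, ω=-0.012
apply F[23]=-0.623 → step 24: x=0.093, v=0.076, θ=-0.020, ω=-0.006
apply F[24]=-0.598 → step 25: x=0.094, v=0.070, θ=-0.021, ω=-0.000
apply F[25]=-0.575 → step 26: x=0.096, v=0.064, θ=-0.020, ω=0.004
max |θ| = 0.102 ≤ 0.168 over all 27 states.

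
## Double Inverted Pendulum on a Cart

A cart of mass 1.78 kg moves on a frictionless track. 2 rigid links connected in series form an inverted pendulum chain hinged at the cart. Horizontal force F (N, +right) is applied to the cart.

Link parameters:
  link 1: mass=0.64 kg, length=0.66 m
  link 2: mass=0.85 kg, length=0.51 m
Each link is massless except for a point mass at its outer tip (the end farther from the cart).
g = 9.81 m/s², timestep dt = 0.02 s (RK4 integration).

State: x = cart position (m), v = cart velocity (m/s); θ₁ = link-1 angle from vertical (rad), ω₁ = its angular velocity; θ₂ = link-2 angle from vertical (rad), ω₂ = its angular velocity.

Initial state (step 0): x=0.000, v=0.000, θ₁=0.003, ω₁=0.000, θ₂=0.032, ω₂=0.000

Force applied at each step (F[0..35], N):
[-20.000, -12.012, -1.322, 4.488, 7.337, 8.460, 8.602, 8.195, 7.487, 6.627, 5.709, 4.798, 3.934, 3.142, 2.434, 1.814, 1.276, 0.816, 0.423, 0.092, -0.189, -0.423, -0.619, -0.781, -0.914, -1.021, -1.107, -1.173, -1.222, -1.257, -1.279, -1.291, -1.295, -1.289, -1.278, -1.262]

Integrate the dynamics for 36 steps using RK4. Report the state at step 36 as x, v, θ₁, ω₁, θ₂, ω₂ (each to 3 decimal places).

Answer: x=0.110, v=0.176, θ₁=-0.021, ω₁=-0.037, θ₂=-0.014, ω₂=-0.051

Derivation:
apply F[0]=-20.000 → step 1: x=-0.002, v=-0.225, θ₁=0.006, ω₁=0.332, θ₂=0.032, ω₂=0.025
apply F[1]=-12.012 → step 2: x=-0.008, v=-0.362, θ₁=0.015, ω₁=0.533, θ₂=0.033, ω₂=0.044
apply F[2]=-1.322 → step 3: x=-0.016, v=-0.380, θ₁=0.026, ω₁=0.562, θ₂=0.034, ω₂=0.056
apply F[3]=+4.488 → step 4: x=-0.023, v=-0.335, θ₁=0.036, ω₁=0.501, θ₂=0.035, ω₂=0.059
apply F[4]=+7.337 → step 5: x=-0.029, v=-0.259, θ₁=0.045, ω₁=0.401, θ₂=0.036, ω₂=0.054
apply F[5]=+8.460 → step 6: x=-0.033, v=-0.172, θ₁=0.052, ω₁=0.289, θ₂=0.037, ω₂=0.043
apply F[6]=+8.602 → step 7: x=-0.036, v=-0.085, θ₁=0.057, ω₁=0.180, θ₂=0.038, ω₂=0.027
apply F[7]=+8.195 → step 8: x=-0.036, v=-0.002, θ₁=0.060, ω₁=0.081, θ₂=0.038, ω₂=0.008
apply F[8]=+7.487 → step 9: x=-0.036, v=0.072, θ₁=0.060, ω₁=-0.004, θ₂=0.038, ω₂=-0.012
apply F[9]=+6.627 → step 10: x=-0.034, v=0.136, θ₁=0.060, ω₁=-0.075, θ₂=0.038, ω₂=-0.032
apply F[10]=+5.709 → step 11: x=-0.030, v=0.190, θ₁=0.058, ω₁=-0.131, θ₂=0.037, ω₂=-0.051
apply F[11]=+4.798 → step 12: x=-0.026, v=0.235, θ₁=0.055, ω₁=-0.174, θ₂=0.036, ω₂=-0.069
apply F[12]=+3.934 → step 13: x=-0.021, v=0.270, θ₁=0.051, ω₁=-0.205, θ₂=0.034, ω₂=-0.085
apply F[13]=+3.142 → step 14: x=-0.015, v=0.298, θ₁=0.046, ω₁=-0.226, θ₂=0.032, ω₂=-0.098
apply F[14]=+2.434 → step 15: x=-0.009, v=0.318, θ₁=0.042, ω₁=-0.239, θ₂=0.030, ω₂=-0.110
apply F[15]=+1.814 → step 16: x=-0.003, v=0.332, θ₁=0.037, ω₁=-0.244, θ₂=0.028, ω₂=-0.119
apply F[16]=+1.276 → step 17: x=0.004, v=0.341, θ₁=0.032, ω₁=-0.244, θ₂=0.026, ω₂=-0.126
apply F[17]=+0.816 → step 18: x=0.011, v=0.345, θ₁=0.027, ω₁=-0.239, θ₂=0.023, ω₂=-0.131
apply F[18]=+0.423 → step 19: x=0.018, v=0.346, θ₁=0.023, ω₁=-0.232, θ₂=0.020, ω₂=-0.133
apply F[19]=+0.092 → step 20: x=0.025, v=0.343, θ₁=0.018, ω₁=-0.222, θ₂=0.018, ω₂=-0.134
apply F[20]=-0.189 → step 21: x=0.031, v=0.339, θ₁=0.014, ω₁=-0.210, θ₂=0.015, ω₂=-0.134
apply F[21]=-0.423 → step 22: x=0.038, v=0.332, θ₁=0.010, ω₁=-0.197, θ₂=0.012, ω₂=-0.132
apply F[22]=-0.619 → step 23: x=0.045, v=0.324, θ₁=0.006, ω₁=-0.184, θ₂=0.010, ω₂=-0.129
apply F[23]=-0.781 → step 24: x=0.051, v=0.314, θ₁=0.002, ω₁=-0.170, θ₂=0.007, ω₂=-0.125
apply F[24]=-0.914 → step 25: x=0.057, v=0.304, θ₁=-0.001, ω₁=-0.157, θ₂=0.005, ω₂=-0.120
apply F[25]=-1.021 → step 26: x=0.063, v=0.293, θ₁=-0.004, ω₁=-0.143, θ₂=0.002, ω₂=-0.115
apply F[26]=-1.107 → step 27: x=0.069, v=0.281, θ₁=-0.007, ω₁=-0.130, θ₂=0.000, ω₂=-0.109
apply F[27]=-1.173 → step 28: x=0.075, v=0.269, θ₁=-0.009, ω₁=-0.117, θ₂=-0.002, ω₂=-0.103
apply F[28]=-1.222 → step 29: x=0.080, v=0.257, θ₁=-0.011, ω₁=-0.104, θ₂=-0.004, ω₂=-0.096
apply F[29]=-1.257 → step 30: x=0.085, v=0.245, θ₁=-0.013, ω₁=-0.093, θ₂=-0.006, ω₂=-0.090
apply F[30]=-1.279 → step 31: x=0.090, v=0.233, θ₁=-0.015, ω₁=-0.082, θ₂=-0.008, ω₂=-0.083
apply F[31]=-1.291 → step 32: x=0.094, v=0.221, θ₁=-0.017, ω₁=-0.071, θ₂=-0.009, ω₂=-0.076
apply F[32]=-1.295 → step 33: x=0.098, v=0.210, θ₁=-0.018, ω₁=-0.062, θ₂=-0.011, ω₂=-0.070
apply F[33]=-1.289 → step 34: x=0.103, v=0.198, θ₁=-0.019, ω₁=-0.053, θ₂=-0.012, ω₂=-0.063
apply F[34]=-1.278 → step 35: x=0.106, v=0.187, θ₁=-0.020, ω₁=-0.044, θ₂=-0.013, ω₂=-0.057
apply F[35]=-1.262 → step 36: x=0.110, v=0.176, θ₁=-0.021, ω₁=-0.037, θ₂=-0.014, ω₂=-0.051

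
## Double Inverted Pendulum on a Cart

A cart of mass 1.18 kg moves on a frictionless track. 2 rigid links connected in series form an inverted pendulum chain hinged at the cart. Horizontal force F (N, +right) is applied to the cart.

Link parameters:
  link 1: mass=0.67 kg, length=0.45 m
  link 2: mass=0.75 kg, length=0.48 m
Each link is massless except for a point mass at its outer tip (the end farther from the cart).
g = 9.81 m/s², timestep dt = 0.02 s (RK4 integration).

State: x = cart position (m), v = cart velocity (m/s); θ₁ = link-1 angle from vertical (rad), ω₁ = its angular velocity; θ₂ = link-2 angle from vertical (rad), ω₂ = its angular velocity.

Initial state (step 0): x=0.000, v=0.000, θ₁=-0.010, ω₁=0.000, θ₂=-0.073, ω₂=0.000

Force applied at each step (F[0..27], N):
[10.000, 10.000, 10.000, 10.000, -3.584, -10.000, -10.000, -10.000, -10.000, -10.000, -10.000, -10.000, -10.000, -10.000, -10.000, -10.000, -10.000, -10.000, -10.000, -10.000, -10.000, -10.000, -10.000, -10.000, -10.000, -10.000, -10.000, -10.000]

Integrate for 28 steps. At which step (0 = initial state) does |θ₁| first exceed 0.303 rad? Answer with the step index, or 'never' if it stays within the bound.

Answer: never

Derivation:
apply F[0]=+10.000 → step 1: x=0.002, v=0.172, θ₁=-0.014, ω₁=-0.358, θ₂=-0.074, ω₂=-0.053
apply F[1]=+10.000 → step 2: x=0.007, v=0.346, θ₁=-0.024, ω₁=-0.725, θ₂=-0.075, ω₂=-0.100
apply F[2]=+10.000 → step 3: x=0.016, v=0.522, θ₁=-0.043, ω₁=-1.112, θ₂=-0.077, ω₂=-0.134
apply F[3]=+10.000 → step 4: x=0.028, v=0.703, θ₁=-0.069, ω₁=-1.527, θ₂=-0.080, ω₂=-0.152
apply F[4]=-3.584 → step 5: x=0.041, v=0.661, θ₁=-0.099, ω₁=-1.470, θ₂=-0.083, ω₂=-0.151
apply F[5]=-10.000 → step 6: x=0.053, v=0.517, θ₁=-0.126, ω₁=-1.217, θ₂=-0.086, ω₂=-0.126
apply F[6]=-10.000 → step 7: x=0.062, v=0.381, θ₁=-0.148, ω₁=-1.001, θ₂=-0.088, ω₂=-0.082
apply F[7]=-10.000 → step 8: x=0.068, v=0.250, θ₁=-0.166, ω₁=-0.818, θ₂=-0.089, ω₂=-0.020
apply F[8]=-10.000 → step 9: x=0.072, v=0.124, θ₁=-0.181, ω₁=-0.660, θ₂=-0.089, ω₂=0.057
apply F[9]=-10.000 → step 10: x=0.073, v=0.002, θ₁=-0.193, ω₁=-0.525, θ₂=-0.087, ω₂=0.149
apply F[10]=-10.000 → step 11: x=0.072, v=-0.118, θ₁=-0.202, ω₁=-0.408, θ₂=-0.083, ω₂=0.253
apply F[11]=-10.000 → step 12: x=0.069, v=-0.236, θ₁=-0.209, ω₁=-0.306, θ₂=-0.077, ω₂=0.370
apply F[12]=-10.000 → step 13: x=0.063, v=-0.352, θ₁=-0.214, ω₁=-0.216, θ₂=-0.068, ω₂=0.498
apply F[13]=-10.000 → step 14: x=0.055, v=-0.468, θ₁=-0.218, ω₁=-0.137, θ₂=-0.057, ω₂=0.639
apply F[14]=-10.000 → step 15: x=0.044, v=-0.583, θ₁=-0.220, ω₁=-0.066, θ₂=-0.042, ω₂=0.793
apply F[15]=-10.000 → step 16: x=0.031, v=-0.699, θ₁=-0.220, ω₁=-0.002, θ₂=-0.025, ω₂=0.961
apply F[16]=-10.000 → step 17: x=0.016, v=-0.815, θ₁=-0.220, ω₁=0.058, θ₂=-0.004, ω₂=1.143
apply F[17]=-10.000 → step 18: x=-0.001, v=-0.933, θ₁=-0.218, ω₁=0.114, θ₂=0.021, ω₂=1.340
apply F[18]=-10.000 → step 19: x=-0.021, v=-1.052, θ₁=-0.215, ω₁=0.169, θ₂=0.050, ω₂=1.553
apply F[19]=-10.000 → step 20: x=-0.043, v=-1.174, θ₁=-0.211, ω₁=0.226, θ₂=0.083, ω₂=1.781
apply F[20]=-10.000 → step 21: x=-0.068, v=-1.298, θ₁=-0.206, ω₁=0.287, θ₂=0.121, ω₂=2.025
apply F[21]=-10.000 → step 22: x=-0.095, v=-1.426, θ₁=-0.200, ω₁=0.358, θ₂=0.164, ω₂=2.283
apply F[22]=-10.000 → step 23: x=-0.125, v=-1.557, θ₁=-0.192, ω₁=0.443, θ₂=0.213, ω₂=2.553
apply F[23]=-10.000 → step 24: x=-0.158, v=-1.692, θ₁=-0.182, ω₁=0.548, θ₂=0.266, ω₂=2.832
apply F[24]=-10.000 → step 25: x=-0.193, v=-1.832, θ₁=-0.170, ω₁=0.680, θ₂=0.326, ω₂=3.116
apply F[25]=-10.000 → step 26: x=-0.231, v=-1.976, θ₁=-0.155, ω₁=0.847, θ₂=0.391, ω₂=3.399
apply F[26]=-10.000 → step 27: x=-0.272, v=-2.125, θ₁=-0.136, ω₁=1.057, θ₂=0.462, ω₂=3.677
apply F[27]=-10.000 → step 28: x=-0.316, v=-2.279, θ₁=-0.112, ω₁=1.318, θ₂=0.538, ω₂=3.940
max |θ₁| = 0.220 ≤ 0.303 over all 29 states.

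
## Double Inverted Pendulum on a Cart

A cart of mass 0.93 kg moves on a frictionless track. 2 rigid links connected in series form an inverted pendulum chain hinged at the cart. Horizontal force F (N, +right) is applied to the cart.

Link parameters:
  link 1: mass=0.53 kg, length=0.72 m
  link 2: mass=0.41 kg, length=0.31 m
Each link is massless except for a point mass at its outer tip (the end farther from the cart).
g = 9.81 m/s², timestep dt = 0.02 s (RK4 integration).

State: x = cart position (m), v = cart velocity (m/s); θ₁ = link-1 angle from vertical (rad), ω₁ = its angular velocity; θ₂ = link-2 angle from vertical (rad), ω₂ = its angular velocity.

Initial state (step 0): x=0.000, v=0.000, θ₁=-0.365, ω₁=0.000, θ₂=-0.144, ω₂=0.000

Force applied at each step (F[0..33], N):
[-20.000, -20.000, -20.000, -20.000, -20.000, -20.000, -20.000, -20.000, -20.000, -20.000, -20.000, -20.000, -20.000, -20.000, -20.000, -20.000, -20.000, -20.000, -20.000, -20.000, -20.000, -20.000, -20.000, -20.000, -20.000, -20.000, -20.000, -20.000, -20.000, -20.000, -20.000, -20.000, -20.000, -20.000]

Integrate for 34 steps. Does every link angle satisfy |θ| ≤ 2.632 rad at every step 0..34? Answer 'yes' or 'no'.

apply F[0]=-20.000 → step 1: x=-0.003, v=-0.326, θ₁=-0.362, ω₁=0.260, θ₂=-0.140, ω₂=0.362
apply F[1]=-20.000 → step 2: x=-0.013, v=-0.655, θ₁=-0.355, ω₁=0.526, θ₂=-0.130, ω₂=0.724
apply F[2]=-20.000 → step 3: x=-0.029, v=-0.989, θ₁=-0.341, ω₁=0.804, θ₂=-0.111, ω₂=1.083
apply F[3]=-20.000 → step 4: x=-0.053, v=-1.331, θ₁=-0.322, ω₁=1.100, θ₂=-0.086, ω₂=1.438
apply F[4]=-20.000 → step 5: x=-0.083, v=-1.682, θ₁=-0.297, ω₁=1.422, θ₂=-0.054, ω₂=1.782
apply F[5]=-20.000 → step 6: x=-0.120, v=-2.047, θ₁=-0.265, ω₁=1.777, θ₂=-0.015, ω₂=2.106
apply F[6]=-20.000 → step 7: x=-0.165, v=-2.427, θ₁=-0.226, ω₁=2.174, θ₂=0.030, ω₂=2.397
apply F[7]=-20.000 → step 8: x=-0.217, v=-2.824, θ₁=-0.178, ω₁=2.621, θ₂=0.080, ω₂=2.637
apply F[8]=-20.000 → step 9: x=-0.278, v=-3.237, θ₁=-0.121, ω₁=3.125, θ₂=0.135, ω₂=2.799
apply F[9]=-20.000 → step 10: x=-0.347, v=-3.663, θ₁=-0.052, ω₁=3.687, θ₂=0.192, ω₂=2.860
apply F[10]=-20.000 → step 11: x=-0.424, v=-4.093, θ₁=0.027, ω₁=4.299, θ₂=0.249, ω₂=2.799
apply F[11]=-20.000 → step 12: x=-0.510, v=-4.510, θ₁=0.120, ω₁=4.936, θ₂=0.303, ω₂=2.620
apply F[12]=-20.000 → step 13: x=-0.605, v=-4.891, θ₁=0.225, ω₁=5.553, θ₂=0.353, ω₂=2.373
apply F[13]=-20.000 → step 14: x=-0.706, v=-5.208, θ₁=0.341, ω₁=6.092, θ₂=0.398, ω₂=2.162
apply F[14]=-20.000 → step 15: x=-0.812, v=-5.441, θ₁=0.467, ω₁=6.505, θ₂=0.440, ω₂=2.121
apply F[15]=-20.000 → step 16: x=-0.923, v=-5.587, θ₁=0.600, ω₁=6.774, θ₂=0.485, ω₂=2.347
apply F[16]=-20.000 → step 17: x=-1.035, v=-5.658, θ₁=0.738, ω₁=6.921, θ₂=0.536, ω₂=2.867
apply F[17]=-20.000 → step 18: x=-1.149, v=-5.670, θ₁=0.877, ω₁=6.979, θ₂=0.601, ω₂=3.644
apply F[18]=-20.000 → step 19: x=-1.262, v=-5.638, θ₁=1.016, ω₁=6.981, θ₂=0.683, ω₂=4.617
apply F[19]=-20.000 → step 20: x=-1.374, v=-5.567, θ₁=1.156, ω₁=6.946, θ₂=0.787, ω₂=5.725
apply F[20]=-20.000 → step 21: x=-1.484, v=-5.461, θ₁=1.294, ω₁=6.890, θ₂=0.913, ω₂=6.914
apply F[21]=-20.000 → step 22: x=-1.592, v=-5.318, θ₁=1.431, ω₁=6.825, θ₂=1.063, ω₂=8.133
apply F[22]=-20.000 → step 23: x=-1.697, v=-5.136, θ₁=1.567, ω₁=6.770, θ₂=1.238, ω₂=9.326
apply F[23]=-20.000 → step 24: x=-1.797, v=-4.908, θ₁=1.702, ω₁=6.758, θ₂=1.436, ω₂=10.426
apply F[24]=-20.000 → step 25: x=-1.893, v=-4.630, θ₁=1.838, ω₁=6.834, θ₂=1.654, ω₂=11.343
apply F[25]=-20.000 → step 26: x=-1.982, v=-4.300, θ₁=1.977, ω₁=7.058, θ₂=1.888, ω₂=11.963
apply F[26]=-20.000 → step 27: x=-2.064, v=-3.919, θ₁=2.122, ω₁=7.484, θ₂=2.130, ω₂=12.166
apply F[27]=-20.000 → step 28: x=-2.139, v=-3.500, θ₁=2.278, ω₁=8.134, θ₂=2.371, ω₂=11.849
apply F[28]=-20.000 → step 29: x=-2.204, v=-3.064, θ₁=2.448, ω₁=8.979, θ₂=2.600, ω₂=10.971
apply F[29]=-20.000 → step 30: x=-2.261, v=-2.659, θ₁=2.637, ω₁=9.916, θ₂=2.806, ω₂=9.594
apply F[30]=-20.000 → step 31: x=-2.311, v=-2.389, θ₁=2.844, ω₁=10.706, θ₂=2.982, ω₂=8.000
apply F[31]=-20.000 → step 32: x=-2.359, v=-2.437, θ₁=3.062, ω₁=10.938, θ₂=3.129, ω₂=6.791
apply F[32]=-20.000 → step 33: x=-2.412, v=-2.917, θ₁=3.276, ω₁=10.323, θ₂=3.260, ω₂=6.503
apply F[33]=-20.000 → step 34: x=-2.478, v=-3.690, θ₁=3.471, ω₁=9.135, θ₂=3.394, ω₂=6.909
Max |angle| over trajectory = 3.471 rad; bound = 2.632 → exceeded.

Answer: no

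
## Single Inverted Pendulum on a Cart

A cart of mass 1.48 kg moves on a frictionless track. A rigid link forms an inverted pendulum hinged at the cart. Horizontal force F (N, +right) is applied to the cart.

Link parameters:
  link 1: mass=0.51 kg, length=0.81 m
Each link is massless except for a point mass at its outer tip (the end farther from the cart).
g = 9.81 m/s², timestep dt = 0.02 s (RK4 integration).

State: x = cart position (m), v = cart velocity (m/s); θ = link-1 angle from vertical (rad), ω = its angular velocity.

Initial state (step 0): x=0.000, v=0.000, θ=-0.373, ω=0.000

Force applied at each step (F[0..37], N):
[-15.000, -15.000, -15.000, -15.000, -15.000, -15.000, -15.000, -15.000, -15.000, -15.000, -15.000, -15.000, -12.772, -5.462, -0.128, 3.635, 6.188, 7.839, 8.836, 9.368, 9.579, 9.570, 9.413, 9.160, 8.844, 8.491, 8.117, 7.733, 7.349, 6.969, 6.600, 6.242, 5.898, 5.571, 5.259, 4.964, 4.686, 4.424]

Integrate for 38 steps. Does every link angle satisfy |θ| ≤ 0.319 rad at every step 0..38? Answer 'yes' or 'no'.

apply F[0]=-15.000 → step 1: x=-0.002, v=-0.172, θ=-0.372, ω=0.110
apply F[1]=-15.000 → step 2: x=-0.007, v=-0.344, θ=-0.369, ω=0.220
apply F[2]=-15.000 → step 3: x=-0.015, v=-0.517, θ=-0.363, ω=0.332
apply F[3]=-15.000 → step 4: x=-0.028, v=-0.690, θ=-0.355, ω=0.447
apply F[4]=-15.000 → step 5: x=-0.043, v=-0.864, θ=-0.345, ω=0.566
apply F[5]=-15.000 → step 6: x=-0.062, v=-1.040, θ=-0.333, ω=0.690
apply F[6]=-15.000 → step 7: x=-0.085, v=-1.217, θ=-0.318, ω=0.820
apply F[7]=-15.000 → step 8: x=-0.111, v=-1.396, θ=-0.300, ω=0.956
apply F[8]=-15.000 → step 9: x=-0.141, v=-1.577, θ=-0.279, ω=1.101
apply F[9]=-15.000 → step 10: x=-0.174, v=-1.760, θ=-0.256, ω=1.255
apply F[10]=-15.000 → step 11: x=-0.211, v=-1.945, θ=-0.229, ω=1.419
apply F[11]=-15.000 → step 12: x=-0.252, v=-2.134, θ=-0.199, ω=1.595
apply F[12]=-12.772 → step 13: x=-0.296, v=-2.295, θ=-0.165, ω=1.747
apply F[13]=-5.462 → step 14: x=-0.343, v=-2.361, θ=-0.130, ω=1.792
apply F[14]=-0.128 → step 15: x=-0.390, v=-2.357, θ=-0.095, ω=1.761
apply F[15]=+3.635 → step 16: x=-0.436, v=-2.304, θ=-0.060, ω=1.677
apply F[16]=+6.188 → step 17: x=-0.482, v=-2.219, θ=-0.028, ω=1.560
apply F[17]=+7.839 → step 18: x=-0.525, v=-2.112, θ=0.002, ω=1.426
apply F[18]=+8.836 → step 19: x=-0.566, v=-1.994, θ=0.029, ω=1.283
apply F[19]=+9.368 → step 20: x=-0.605, v=-1.869, θ=0.053, ω=1.140
apply F[20]=+9.579 → step 21: x=-0.641, v=-1.744, θ=0.075, ω=1.001
apply F[21]=+9.570 → step 22: x=-0.674, v=-1.620, θ=0.093, ω=0.869
apply F[22]=+9.413 → step 23: x=-0.706, v=-1.500, θ=0.110, ω=0.746
apply F[23]=+9.160 → step 24: x=-0.734, v=-1.384, θ=0.123, ω=0.632
apply F[24]=+8.844 → step 25: x=-0.761, v=-1.274, θ=0.135, ω=0.528
apply F[25]=+8.491 → step 26: x=-0.785, v=-1.169, θ=0.145, ω=0.434
apply F[26]=+8.117 → step 27: x=-0.808, v=-1.070, θ=0.152, ω=0.349
apply F[27]=+7.733 → step 28: x=-0.828, v=-0.976, θ=0.159, ω=0.272
apply F[28]=+7.349 → step 29: x=-0.847, v=-0.888, θ=0.163, ω=0.204
apply F[29]=+6.969 → step 30: x=-0.864, v=-0.806, θ=0.167, ω=0.144
apply F[30]=+6.600 → step 31: x=-0.879, v=-0.729, θ=0.169, ω=0.090
apply F[31]=+6.242 → step 32: x=-0.893, v=-0.656, θ=0.170, ω=0.043
apply F[32]=+5.898 → step 33: x=-0.905, v=-0.589, θ=0.171, ω=0.002
apply F[33]=+5.571 → step 34: x=-0.917, v=-0.525, θ=0.171, ω=-0.034
apply F[34]=+5.259 → step 35: x=-0.927, v=-0.466, θ=0.170, ω=-0.065
apply F[35]=+4.964 → step 36: x=-0.935, v=-0.411, θ=0.168, ω=-0.092
apply F[36]=+4.686 → step 37: x=-0.943, v=-0.359, θ=0.166, ω=-0.115
apply F[37]=+4.424 → step 38: x=-0.950, v=-0.311, θ=0.163, ω=-0.134
Max |angle| over trajectory = 0.373 rad; bound = 0.319 → exceeded.

Answer: no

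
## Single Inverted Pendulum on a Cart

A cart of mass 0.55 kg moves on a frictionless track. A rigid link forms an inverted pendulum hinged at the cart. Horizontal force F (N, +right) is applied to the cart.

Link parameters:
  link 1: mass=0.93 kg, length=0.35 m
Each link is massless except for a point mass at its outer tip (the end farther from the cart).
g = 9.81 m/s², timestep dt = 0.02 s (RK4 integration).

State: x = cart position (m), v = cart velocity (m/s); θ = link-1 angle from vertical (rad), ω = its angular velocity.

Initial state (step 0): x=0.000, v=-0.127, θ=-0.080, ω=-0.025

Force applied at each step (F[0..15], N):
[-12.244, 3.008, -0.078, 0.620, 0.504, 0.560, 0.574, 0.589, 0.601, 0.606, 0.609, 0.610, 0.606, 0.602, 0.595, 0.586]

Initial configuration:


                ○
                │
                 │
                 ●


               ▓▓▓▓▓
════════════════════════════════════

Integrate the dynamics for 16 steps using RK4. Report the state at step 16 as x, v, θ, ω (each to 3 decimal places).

Answer: x=-0.093, v=-0.165, θ=0.030, ω=0.045

Derivation:
apply F[0]=-12.244 → step 1: x=-0.007, v=-0.543, θ=-0.069, ω=1.118
apply F[1]=+3.008 → step 2: x=-0.016, v=-0.416, θ=-0.051, ω=0.721
apply F[2]=-0.078 → step 3: x=-0.024, v=-0.404, θ=-0.037, ω=0.664
apply F[3]=+0.620 → step 4: x=-0.032, v=-0.372, θ=-0.025, ω=0.554
apply F[4]=+0.504 → step 5: x=-0.039, v=-0.347, θ=-0.015, ω=0.472
apply F[5]=+0.560 → step 6: x=-0.046, v=-0.323, θ=-0.006, ω=0.399
apply F[6]=+0.574 → step 7: x=-0.052, v=-0.302, θ=0.001, ω=0.336
apply F[7]=+0.589 → step 8: x=-0.058, v=-0.282, θ=0.008, ω=0.281
apply F[8]=+0.601 → step 9: x=-0.064, v=-0.263, θ=0.013, ω=0.234
apply F[9]=+0.606 → step 10: x=-0.069, v=-0.246, θ=0.017, ω=0.194
apply F[10]=+0.609 → step 11: x=-0.073, v=-0.230, θ=0.021, ω=0.159
apply F[11]=+0.610 → step 12: x=-0.078, v=-0.215, θ=0.023, ω=0.129
apply F[12]=+0.606 → step 13: x=-0.082, v=-0.202, θ=0.026, ω=0.103
apply F[13]=+0.602 → step 14: x=-0.086, v=-0.189, θ=0.028, ω=0.081
apply F[14]=+0.595 → step 15: x=-0.090, v=-0.176, θ=0.029, ω=0.062
apply F[15]=+0.586 → step 16: x=-0.093, v=-0.165, θ=0.030, ω=0.045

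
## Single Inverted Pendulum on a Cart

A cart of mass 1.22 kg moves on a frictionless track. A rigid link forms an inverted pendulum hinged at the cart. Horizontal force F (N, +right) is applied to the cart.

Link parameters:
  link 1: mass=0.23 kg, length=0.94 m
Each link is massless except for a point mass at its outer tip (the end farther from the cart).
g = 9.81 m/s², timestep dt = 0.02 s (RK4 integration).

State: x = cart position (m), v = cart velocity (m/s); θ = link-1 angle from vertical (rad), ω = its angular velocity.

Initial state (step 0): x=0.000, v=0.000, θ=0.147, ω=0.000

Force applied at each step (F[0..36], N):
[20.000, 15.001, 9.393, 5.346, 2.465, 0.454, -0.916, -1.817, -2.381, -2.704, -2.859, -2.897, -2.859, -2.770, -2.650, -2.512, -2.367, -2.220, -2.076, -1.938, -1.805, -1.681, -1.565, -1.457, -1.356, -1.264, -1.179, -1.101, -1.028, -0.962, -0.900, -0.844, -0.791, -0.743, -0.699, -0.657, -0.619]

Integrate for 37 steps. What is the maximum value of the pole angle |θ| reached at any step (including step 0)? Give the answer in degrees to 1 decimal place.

Answer: 8.4°

Derivation:
apply F[0]=+20.000 → step 1: x=0.003, v=0.321, θ=0.144, ω=-0.308
apply F[1]=+15.001 → step 2: x=0.012, v=0.561, θ=0.136, ω=-0.531
apply F[2]=+9.393 → step 3: x=0.025, v=0.710, θ=0.124, ω=-0.662
apply F[3]=+5.346 → step 4: x=0.040, v=0.794, θ=0.110, ω=-0.725
apply F[4]=+2.465 → step 5: x=0.056, v=0.830, θ=0.095, ω=-0.743
apply F[5]=+0.454 → step 6: x=0.073, v=0.835, θ=0.080, ω=-0.729
apply F[6]=-0.916 → step 7: x=0.089, v=0.817, θ=0.066, ω=-0.695
apply F[7]=-1.817 → step 8: x=0.105, v=0.785, θ=0.053, ω=-0.649
apply F[8]=-2.381 → step 9: x=0.121, v=0.745, θ=0.040, ω=-0.596
apply F[9]=-2.704 → step 10: x=0.135, v=0.699, θ=0.029, ω=-0.541
apply F[10]=-2.859 → step 11: x=0.148, v=0.651, θ=0.019, ω=-0.485
apply F[11]=-2.897 → step 12: x=0.161, v=0.603, θ=0.009, ω=-0.431
apply F[12]=-2.859 → step 13: x=0.173, v=0.556, θ=0.001, ω=-0.380
apply F[13]=-2.770 → step 14: x=0.183, v=0.511, θ=-0.006, ω=-0.332
apply F[14]=-2.650 → step 15: x=0.193, v=0.468, θ=-0.012, ω=-0.288
apply F[15]=-2.512 → step 16: x=0.202, v=0.427, θ=-0.017, ω=-0.248
apply F[16]=-2.367 → step 17: x=0.210, v=0.389, θ=-0.022, ω=-0.211
apply F[17]=-2.220 → step 18: x=0.218, v=0.354, θ=-0.026, ω=-0.179
apply F[18]=-2.076 → step 19: x=0.224, v=0.321, θ=-0.029, ω=-0.149
apply F[19]=-1.938 → step 20: x=0.230, v=0.290, θ=-0.032, ω=-0.123
apply F[20]=-1.805 → step 21: x=0.236, v=0.262, θ=-0.034, ω=-0.100
apply F[21]=-1.681 → step 22: x=0.241, v=0.235, θ=-0.036, ω=-0.079
apply F[22]=-1.565 → step 23: x=0.245, v=0.211, θ=-0.037, ω=-0.061
apply F[23]=-1.457 → step 24: x=0.249, v=0.189, θ=-0.038, ω=-0.045
apply F[24]=-1.356 → step 25: x=0.253, v=0.168, θ=-0.039, ω=-0.031
apply F[25]=-1.264 → step 26: x=0.256, v=0.149, θ=-0.040, ω=-0.019
apply F[26]=-1.179 → step 27: x=0.259, v=0.131, θ=-0.040, ω=-0.008
apply F[27]=-1.101 → step 28: x=0.261, v=0.114, θ=-0.040, ω=0.001
apply F[28]=-1.028 → step 29: x=0.263, v=0.099, θ=-0.040, ω=0.009
apply F[29]=-0.962 → step 30: x=0.265, v=0.084, θ=-0.040, ω=0.016
apply F[30]=-0.900 → step 31: x=0.267, v=0.071, θ=-0.039, ω=0.022
apply F[31]=-0.844 → step 32: x=0.268, v=0.059, θ=-0.039, ω=0.027
apply F[32]=-0.791 → step 33: x=0.269, v=0.047, θ=-0.038, ω=0.031
apply F[33]=-0.743 → step 34: x=0.270, v=0.036, θ=-0.037, ω=0.035
apply F[34]=-0.699 → step 35: x=0.271, v=0.026, θ=-0.037, ω=0.038
apply F[35]=-0.657 → step 36: x=0.271, v=0.017, θ=-0.036, ω=0.041
apply F[36]=-0.619 → step 37: x=0.271, v=0.008, θ=-0.035, ω=0.043
Max |angle| over trajectory = 0.147 rad = 8.4°.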